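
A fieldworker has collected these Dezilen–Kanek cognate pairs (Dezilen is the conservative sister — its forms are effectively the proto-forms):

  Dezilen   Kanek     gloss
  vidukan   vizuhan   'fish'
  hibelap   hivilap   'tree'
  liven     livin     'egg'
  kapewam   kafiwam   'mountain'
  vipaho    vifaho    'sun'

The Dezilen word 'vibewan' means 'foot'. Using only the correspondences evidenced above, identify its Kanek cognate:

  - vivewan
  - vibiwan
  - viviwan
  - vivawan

viviwan

hibelap ~ hivilap — Dezilen b corresponds to Kanek v between vowels (before a front vowel).
hibelap ~ hivilap, kapewam ~ kafiwam — Dezilen e corresponds to Kanek i after a consonant, before a consonant other than r, m, n, p, b, f, v.
Applying these to Dezilen 'vibewan':
  vibewan → vivewan   (b→v between vowels (before a front vowel))
  vivewan → viviwan   (e→i after a consonant, before a consonant other than r, m, n, p, b, f, v)
So the Kanek cognate is 'viviwan'.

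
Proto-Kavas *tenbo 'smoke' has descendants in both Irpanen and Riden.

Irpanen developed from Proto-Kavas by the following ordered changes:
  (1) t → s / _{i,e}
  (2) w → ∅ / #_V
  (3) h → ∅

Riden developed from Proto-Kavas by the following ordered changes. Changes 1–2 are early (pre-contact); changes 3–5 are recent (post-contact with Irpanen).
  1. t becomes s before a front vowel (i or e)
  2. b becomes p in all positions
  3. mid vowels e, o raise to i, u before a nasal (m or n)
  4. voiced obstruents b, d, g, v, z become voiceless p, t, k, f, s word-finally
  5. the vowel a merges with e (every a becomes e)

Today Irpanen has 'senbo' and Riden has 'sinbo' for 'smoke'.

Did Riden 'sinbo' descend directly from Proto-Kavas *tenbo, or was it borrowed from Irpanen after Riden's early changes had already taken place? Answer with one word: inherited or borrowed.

borrowed

If inherited, *tenbo would pass through all of Riden's changes:
Riden: *tenbo
  tenbo → senbo   [palatalisation]
  senbo → senpo   [unconditioned shift]
  senpo → sinpo   [pre-nasal raising]
  sinpo (rule 4 does not apply)
  sinpo (rule 5 does not apply)
  giving Riden sinpo.
If borrowed from Irpanen 'senbo' after the early changes, it would undergo only the recent ones:
  rule 3 (pre-nasal raising): senbo → sinbo
  rule 4 (final devoicing): no change (sinbo)
  rule 5 (vowel merger): no change (sinbo)
  ⇒ as a loan: sinbo
Riden 'sinbo' matches the loan outcome 'sinbo', not the inherited 'sinpo' — it skipped the early Riden changes, so it was borrowed from Irpanen.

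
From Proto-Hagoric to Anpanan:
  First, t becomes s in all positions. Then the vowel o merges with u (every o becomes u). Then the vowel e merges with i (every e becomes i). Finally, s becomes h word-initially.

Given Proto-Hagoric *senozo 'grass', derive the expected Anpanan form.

Anpanan: *senozo > senuzu > sinuzu > hinuzu  (by vowel merger, vowel merger, debuccalisation)

hinuzu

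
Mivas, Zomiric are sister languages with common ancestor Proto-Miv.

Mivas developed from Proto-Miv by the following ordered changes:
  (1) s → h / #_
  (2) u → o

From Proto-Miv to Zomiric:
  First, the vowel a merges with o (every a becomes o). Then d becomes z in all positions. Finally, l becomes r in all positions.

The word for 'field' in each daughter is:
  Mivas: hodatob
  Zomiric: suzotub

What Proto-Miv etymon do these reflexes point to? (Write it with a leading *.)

*sudatub

Position 2: Mivas has o, Zomiric has u. Zomiric preserves u here (none of its changes turn any other segment into u), so the proto-segment is *u.
Position 4: Mivas has a, Zomiric has o. Mivas preserves a here (none of its changes turn any other segment into a), so the proto-segment is *a.
Position 3: Mivas has d, Zomiric has z. Mivas preserves d here (none of its changes turn any other segment into d), so the proto-segment is *d.
Continuing position by position gives *sudatub; check it forward:
Mivas: start from *sudatub.
  rule 1 (debuccalisation): sudatub → hudatub
  rule 2 (vowel merger): hudatub → hodatob
  ⇒ Mivas hodatob
Zomiric: *sudatub > sudotub > suzotub  (by vowel merger, unconditioned shift)
Only *sudatub yields all of Mivas hodatob, Zomiric suzotub.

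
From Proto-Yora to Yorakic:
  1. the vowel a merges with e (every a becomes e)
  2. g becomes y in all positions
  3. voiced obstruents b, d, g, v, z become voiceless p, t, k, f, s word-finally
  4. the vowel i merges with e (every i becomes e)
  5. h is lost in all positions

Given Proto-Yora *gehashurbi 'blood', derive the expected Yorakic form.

Yorakic: start from *gehashurbi.
  rule 1 (vowel merger): gehashurbi → geheshurbi
  rule 2 (unconditioned shift): geheshurbi → yeheshurbi
  rule 3: no change — yeheshurbi
  rule 4 (vowel merger): yeheshurbi → yeheshurbe
  rule 5 (h-loss): yeheshurbe → yeesurbe
  ⇒ Yorakic yeesurbe

yeesurbe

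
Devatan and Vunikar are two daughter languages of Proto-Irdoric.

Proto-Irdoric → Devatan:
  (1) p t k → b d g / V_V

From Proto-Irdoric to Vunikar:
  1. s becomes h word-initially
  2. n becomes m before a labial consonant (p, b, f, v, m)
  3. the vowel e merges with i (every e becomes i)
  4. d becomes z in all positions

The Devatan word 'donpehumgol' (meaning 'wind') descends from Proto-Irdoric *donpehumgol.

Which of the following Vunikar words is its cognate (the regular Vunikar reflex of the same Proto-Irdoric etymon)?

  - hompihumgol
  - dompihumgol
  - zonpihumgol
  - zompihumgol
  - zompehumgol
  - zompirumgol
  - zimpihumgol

zompihumgol

Vunikar: start from *donpehumgol.
  rule 1: no change — donpehumgol
  rule 2 (nasal place assimilation): donpehumgol → dompehumgol
  rule 3 (vowel merger): dompehumgol → dompihumgol
  rule 4 (unconditioned shift): dompihumgol → zompihumgol
  ⇒ Vunikar zompihumgol
The other candidates each miss or misapply at least one Vunikar change.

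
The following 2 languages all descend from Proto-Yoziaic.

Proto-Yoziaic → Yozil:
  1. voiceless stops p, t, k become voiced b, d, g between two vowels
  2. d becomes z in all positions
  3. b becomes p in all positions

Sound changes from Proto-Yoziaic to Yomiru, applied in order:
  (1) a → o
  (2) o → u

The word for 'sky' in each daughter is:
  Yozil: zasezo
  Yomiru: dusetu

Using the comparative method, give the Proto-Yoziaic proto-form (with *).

Position 2: Yozil has a, Yomiru has u. Yozil preserves a here (none of its changes turn any other segment into a), so the proto-segment is *a.
Position 1: Yozil has z, Yomiru has d. Yomiru preserves d here (none of its changes turn any other segment into d), so the proto-segment is *d.
This points to *daseto. Verify forward in each daughter:
Yozil: *daseto
  daseto → dasedo   [intervocalic voicing]
  dasedo → zasezo   [unconditioned shift]
  zasezo (rule 3 does not apply)
  giving Yozil zasezo.
Yomiru: start from *daseto.
  rule 1 (vowel merger): daseto → doseto
  rule 2 (vowel merger): doseto → dusetu
  ⇒ Yomiru dusetu
No other proto-form is consistent with every reflex, so the reconstruction is *daseto.

*daseto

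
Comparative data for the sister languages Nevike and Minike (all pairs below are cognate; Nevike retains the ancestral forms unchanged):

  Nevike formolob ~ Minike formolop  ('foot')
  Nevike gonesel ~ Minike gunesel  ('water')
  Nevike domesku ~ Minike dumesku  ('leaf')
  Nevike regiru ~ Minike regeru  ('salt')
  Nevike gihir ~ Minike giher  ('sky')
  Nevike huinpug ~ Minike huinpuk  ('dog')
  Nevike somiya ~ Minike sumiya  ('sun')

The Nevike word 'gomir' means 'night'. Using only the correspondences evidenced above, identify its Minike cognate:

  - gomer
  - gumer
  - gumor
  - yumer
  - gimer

gumer

domesku ~ dumesku, somiya ~ sumiya — Nevike o corresponds to Minike u after a consonant, before a nasal.
regiru ~ regeru, gihir ~ giher — Nevike i corresponds to Minike e after a consonant, before r.
Applying these to Nevike 'gomir':
  gomir → gumir   (o→u after a consonant, before a nasal)
  gumir → gumer   (i→e after a consonant, before r)
So the Minike cognate is 'gumer'.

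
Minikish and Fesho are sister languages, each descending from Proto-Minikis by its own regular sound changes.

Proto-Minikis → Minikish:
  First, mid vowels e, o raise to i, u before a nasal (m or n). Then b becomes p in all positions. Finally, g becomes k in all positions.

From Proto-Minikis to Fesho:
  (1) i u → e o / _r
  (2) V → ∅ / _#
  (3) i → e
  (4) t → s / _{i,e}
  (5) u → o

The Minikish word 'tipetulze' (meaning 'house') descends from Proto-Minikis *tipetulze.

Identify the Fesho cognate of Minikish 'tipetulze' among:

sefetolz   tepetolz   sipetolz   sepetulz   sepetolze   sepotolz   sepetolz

Fesho: start from *tipetulze.
  rule 1: no change — tipetulze
  rule 2 (apocope): tipetulze → tipetulz
  rule 3 (vowel merger): tipetulz → tepetulz
  rule 4 (palatalisation): tepetulz → sepetulz
  rule 5 (vowel merger): sepetulz → sepetolz
  ⇒ Fesho sepetolz
The other candidates each miss or misapply at least one Fesho change.

sepetolz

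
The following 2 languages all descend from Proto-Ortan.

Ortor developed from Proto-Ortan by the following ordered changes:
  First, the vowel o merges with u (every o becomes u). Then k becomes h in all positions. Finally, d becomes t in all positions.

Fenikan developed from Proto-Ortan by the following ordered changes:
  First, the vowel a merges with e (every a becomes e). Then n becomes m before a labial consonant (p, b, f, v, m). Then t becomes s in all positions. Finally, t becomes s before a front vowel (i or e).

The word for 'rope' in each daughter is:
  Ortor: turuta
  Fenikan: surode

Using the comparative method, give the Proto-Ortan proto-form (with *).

Position 4: Ortor has u, Fenikan has o. Fenikan preserves o here (none of its changes turn any other segment into o), so the proto-segment is *o.
Position 6: Ortor has a, Fenikan has e. Ortor preserves a here (none of its changes turn any other segment into a), so the proto-segment is *a.
Position 5: Ortor has t, Fenikan has d. Fenikan preserves d here (none of its changes turn any other segment into d), so the proto-segment is *d.
This points to *turoda. Verify forward in each daughter:
Ortor: *turoda
  turoda → turuda   [vowel merger]
  turuda (rule 2 does not apply)
  turuda → turuta   [unconditioned shift]
  giving Ortor turuta.
Fenikan: start from *turoda.
  rule 1 (vowel merger): turoda → turode
  rule 2: no change — turode
  rule 3 (unconditioned shift): turode → surode
  rule 4: no change — surode
  ⇒ Fenikan surode
*turoda is the unique common source.

*turoda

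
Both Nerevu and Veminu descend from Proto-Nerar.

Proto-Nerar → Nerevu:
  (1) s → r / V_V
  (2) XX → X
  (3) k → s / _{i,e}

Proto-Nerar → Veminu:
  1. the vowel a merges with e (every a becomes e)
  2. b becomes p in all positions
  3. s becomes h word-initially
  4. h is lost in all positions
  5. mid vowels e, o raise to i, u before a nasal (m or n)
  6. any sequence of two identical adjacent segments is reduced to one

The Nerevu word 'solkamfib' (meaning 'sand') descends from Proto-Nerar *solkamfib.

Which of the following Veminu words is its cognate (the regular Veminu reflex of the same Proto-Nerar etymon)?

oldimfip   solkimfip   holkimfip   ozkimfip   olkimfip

Veminu: *solkamfib
  solkamfib → solkemfib   [vowel merger]
  solkemfib → solkemfip   [unconditioned shift]
  solkemfip → holkemfip   [debuccalisation]
  holkemfip → olkemfip   [h-loss]
  olkemfip → olkimfip   [pre-nasal raising]
  olkimfip (rule 6 does not apply)
  giving Veminu olkimfip.
Only 'olkimfip' matches the regular Veminu development of *solkamfib.

olkimfip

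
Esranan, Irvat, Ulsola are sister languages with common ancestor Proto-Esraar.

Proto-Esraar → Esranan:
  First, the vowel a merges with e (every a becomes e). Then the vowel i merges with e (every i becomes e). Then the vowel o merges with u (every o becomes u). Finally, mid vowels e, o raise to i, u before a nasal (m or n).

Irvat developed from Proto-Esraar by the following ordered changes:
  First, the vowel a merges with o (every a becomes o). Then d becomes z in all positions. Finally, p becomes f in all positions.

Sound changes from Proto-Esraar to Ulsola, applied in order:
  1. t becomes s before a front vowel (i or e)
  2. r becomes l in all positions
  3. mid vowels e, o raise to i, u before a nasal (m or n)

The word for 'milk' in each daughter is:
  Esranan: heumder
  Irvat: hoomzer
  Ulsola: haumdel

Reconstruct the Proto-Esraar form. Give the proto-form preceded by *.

*haomder

Position 3: Esranan has u, Irvat has o, Ulsola has u. Taking the neighbouring segments as reconstructed: Esranan u could go back to *o or *u; Irvat o could go back to *a or *o; Ulsola u could go back to *o or *u — the one source consistent with every daughter is *o.
Position 2: Esranan has e, Irvat has o, Ulsola has a. Ulsola preserves a here (none of its changes turn any other segment into a), so the proto-segment is *a.
Continuing position by position gives *haomder; check it forward:
Esranan: *haomder
  haomder → heomder   [vowel merger]
  heomder (rule 2 does not apply)
  heomder → heumder   [vowel merger]
  heumder (rule 4 does not apply)
  giving Esranan heumder.
Irvat: start from *haomder.
  rule 1 (vowel merger): haomder → hoomder
  rule 2 (unconditioned shift): hoomder → hoomzer
  rule 3: no change — hoomzer
  ⇒ Irvat hoomzer
Ulsola: start from *haomder.
  rule 1: no change — haomder
  rule 2 (unconditioned shift): haomder → haomdel
  rule 3 (pre-nasal raising): haomdel → haumdel
  ⇒ Ulsola haumdel
*haomder is the unique common source.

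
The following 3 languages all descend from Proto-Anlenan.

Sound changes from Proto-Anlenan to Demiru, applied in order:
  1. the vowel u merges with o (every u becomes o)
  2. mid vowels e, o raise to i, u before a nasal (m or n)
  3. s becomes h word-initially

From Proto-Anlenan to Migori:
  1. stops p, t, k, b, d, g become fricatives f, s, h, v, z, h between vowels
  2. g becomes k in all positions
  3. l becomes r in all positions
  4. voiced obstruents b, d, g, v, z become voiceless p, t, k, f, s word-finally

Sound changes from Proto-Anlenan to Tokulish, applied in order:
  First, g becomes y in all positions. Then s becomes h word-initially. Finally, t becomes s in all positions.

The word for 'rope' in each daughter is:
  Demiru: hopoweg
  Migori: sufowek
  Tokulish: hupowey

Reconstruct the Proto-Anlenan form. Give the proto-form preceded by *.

Position 7: Demiru has g, Migori has k, Tokulish has y. Demiru preserves g here (none of its changes turn any other segment into g), so the proto-segment is *g.
Position 1: Demiru has h, Migori has s, Tokulish has h. Taking the neighbouring segments as reconstructed: Demiru h could go back to *s or *h; Migori s can only go back to *s; Tokulish h could go back to *s or *h — the one source consistent with every daughter is *s.
Continuing position by position gives *supoweg; check it forward:
Demiru: *supoweg > sopoweg > hopoweg  (by vowel merger, debuccalisation)
Migori: *supoweg
  supoweg → sufoweg   [intervocalic lenition]
  sufoweg → sufowek   [unconditioned shift]
  sufowek (rule 3 does not apply)
  sufowek (rule 4 does not apply)
  giving Migori sufowek.
Tokulish: *supoweg > supowey > hupowey  (by unconditioned shift, debuccalisation)
No other proto-form is consistent with every reflex, so the reconstruction is *supoweg.

*supoweg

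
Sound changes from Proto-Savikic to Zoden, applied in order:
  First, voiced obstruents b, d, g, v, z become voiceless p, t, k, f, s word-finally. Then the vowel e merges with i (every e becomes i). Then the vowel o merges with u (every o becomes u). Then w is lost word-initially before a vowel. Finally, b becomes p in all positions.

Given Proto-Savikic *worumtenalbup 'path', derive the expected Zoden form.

Zoden: *worumtenalbup
  worumtenalbup (rule 1 does not apply)
  worumtenalbup → worumtinalbup   [vowel merger]
  worumtinalbup → wurumtinalbup   [vowel merger]
  wurumtinalbup → urumtinalbup   [glide loss]
  urumtinalbup → urumtinalpup   [unconditioned shift]
  giving Zoden urumtinalpup.

urumtinalpup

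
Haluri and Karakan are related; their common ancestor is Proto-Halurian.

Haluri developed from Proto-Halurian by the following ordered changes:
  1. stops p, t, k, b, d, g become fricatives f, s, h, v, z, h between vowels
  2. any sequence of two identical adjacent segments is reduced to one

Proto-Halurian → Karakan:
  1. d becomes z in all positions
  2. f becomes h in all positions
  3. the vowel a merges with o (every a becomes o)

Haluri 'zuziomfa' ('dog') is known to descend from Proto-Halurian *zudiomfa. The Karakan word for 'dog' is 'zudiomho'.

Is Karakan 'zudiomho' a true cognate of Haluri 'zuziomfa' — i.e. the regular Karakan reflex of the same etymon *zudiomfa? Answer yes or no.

Derive the expected Karakan reflex of *zudiomfa:
Karakan: *zudiomfa
  zudiomfa → zuziomfa   [unconditioned shift]
  zuziomfa → zuziomha   [unconditioned shift]
  zuziomha → zuziomho   [vowel merger]
  giving Karakan zuziomho.
The regular Karakan reflex would be 'zuziomho', but the attested form is 'zudiomho'. The correspondence is irregular, so they are not cognates (the Karakan form has a different source).

no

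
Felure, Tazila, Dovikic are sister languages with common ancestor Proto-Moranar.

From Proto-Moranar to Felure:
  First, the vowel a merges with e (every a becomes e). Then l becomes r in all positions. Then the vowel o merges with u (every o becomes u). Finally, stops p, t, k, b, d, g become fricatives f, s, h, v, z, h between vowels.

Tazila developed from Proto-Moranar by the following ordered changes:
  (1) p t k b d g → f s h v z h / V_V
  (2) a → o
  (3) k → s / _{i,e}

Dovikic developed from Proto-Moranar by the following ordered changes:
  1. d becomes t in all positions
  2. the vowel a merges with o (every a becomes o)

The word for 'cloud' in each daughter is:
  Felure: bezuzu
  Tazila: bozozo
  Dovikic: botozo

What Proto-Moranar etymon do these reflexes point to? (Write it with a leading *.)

*badozo

Position 6: Felure has u, Tazila has o, Dovikic has o. Taking the neighbouring segments as reconstructed: Felure u could go back to *o or *u; Tazila o could go back to *a or *o; Dovikic o could go back to *a or *o — the one source consistent with every daughter is *o.
Position 4: Felure has u, Tazila has o, Dovikic has o. Taking the neighbouring segments as reconstructed: Felure u could go back to *o or *u; Tazila o could go back to *a or *o; Dovikic o could go back to *a or *o — the one source consistent with every daughter is *o.
Position 2: Felure has e, Tazila has o, Dovikic has o. Taking the neighbouring segments as reconstructed: Felure e could go back to *a or *e; Tazila o could go back to *a or *o; Dovikic o could go back to *a or *o — the one source consistent with every daughter is *a.
Verify the candidate proto-form against each daughter:
Felure: start from *badozo.
  rule 1 (vowel merger): badozo → bedozo
  rule 2: no change — bedozo
  rule 3 (vowel merger): bedozo → beduzu
  rule 4 (intervocalic lenition): beduzu → bezuzu
  ⇒ Felure bezuzu
Tazila: *badozo
  badozo → bazozo   [intervocalic lenition]
  bazozo → bozozo   [vowel merger]
  bozozo (rule 3 does not apply)
  giving Tazila bozozo.
Dovikic: start from *badozo.
  rule 1 (unconditioned shift): badozo → batozo
  rule 2 (vowel merger): batozo → botozo
  ⇒ Dovikic botozo
Only *badozo yields all of Felure bezuzu, Tazila bozozo, Dovikic botozo.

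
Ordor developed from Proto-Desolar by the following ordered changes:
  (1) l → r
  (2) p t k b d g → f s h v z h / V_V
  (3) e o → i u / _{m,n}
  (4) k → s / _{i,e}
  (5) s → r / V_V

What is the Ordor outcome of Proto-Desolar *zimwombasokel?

Ordor: *zimwombasokel > zimwombasoker > zimwombasoher > zimwumbasoher > zimwumbaroher  (by unconditioned shift, intervocalic lenition, pre-nasal raising, rhotacism)

zimwumbaroher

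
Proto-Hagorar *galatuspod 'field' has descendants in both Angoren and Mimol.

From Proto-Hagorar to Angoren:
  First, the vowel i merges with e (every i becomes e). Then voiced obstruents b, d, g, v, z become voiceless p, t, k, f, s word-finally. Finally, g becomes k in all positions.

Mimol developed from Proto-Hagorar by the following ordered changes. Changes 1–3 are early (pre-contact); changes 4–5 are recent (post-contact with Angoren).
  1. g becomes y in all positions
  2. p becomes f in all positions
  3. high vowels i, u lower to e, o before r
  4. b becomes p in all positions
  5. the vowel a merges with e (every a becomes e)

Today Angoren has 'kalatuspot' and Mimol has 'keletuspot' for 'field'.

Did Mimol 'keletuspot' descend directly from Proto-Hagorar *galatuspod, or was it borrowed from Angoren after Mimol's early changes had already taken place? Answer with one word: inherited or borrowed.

borrowed

If inherited, *galatuspod would pass through all of Mimol's changes:
Mimol: *galatuspod
  galatuspod → yalatuspod   [unconditioned shift]
  yalatuspod → yalatusfod   [unconditioned shift]
  yalatusfod (rule 3 does not apply)
  yalatusfod (rule 4 does not apply)
  yalatusfod → yeletusfod   [vowel merger]
  giving Mimol yeletusfod.
If borrowed from Angoren 'kalatuspot' after the early changes, it would undergo only the recent ones:
  rule 4 (unconditioned shift): no change (kalatuspot)
  rule 5 (vowel merger): kalatuspot → keletuspot
  ⇒ as a loan: keletuspot
Mimol 'keletuspot' matches the loan outcome 'keletuspot', not the inherited 'yeletusfod' — it skipped the early Mimol changes, so it was borrowed from Angoren.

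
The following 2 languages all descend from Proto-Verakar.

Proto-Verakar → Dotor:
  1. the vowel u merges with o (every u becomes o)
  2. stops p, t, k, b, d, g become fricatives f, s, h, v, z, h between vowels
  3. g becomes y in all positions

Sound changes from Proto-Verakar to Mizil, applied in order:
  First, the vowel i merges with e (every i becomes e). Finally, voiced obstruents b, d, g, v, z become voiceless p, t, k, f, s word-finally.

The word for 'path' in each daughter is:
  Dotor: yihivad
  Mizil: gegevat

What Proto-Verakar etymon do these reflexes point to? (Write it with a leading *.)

Position 2: Dotor has i, Mizil has e. Dotor preserves i here (none of its changes turn any other segment into i), so the proto-segment is *i.
Position 3: Dotor has h, Mizil has g. Mizil preserves g here (none of its changes turn any other segment into g), so the proto-segment is *g.
Position 1: Dotor has y, Mizil has g. Mizil preserves g here (none of its changes turn any other segment into g), so the proto-segment is *g.
This points to *gigivad. Verify forward in each daughter:
Dotor: *gigivad > gihivad > yihivad  (by intervocalic lenition, unconditioned shift)
Mizil: *gigivad > gegevad > gegevat  (by vowel merger, final devoicing)
No other proto-form is consistent with every reflex, so the reconstruction is *gigivad.

*gigivad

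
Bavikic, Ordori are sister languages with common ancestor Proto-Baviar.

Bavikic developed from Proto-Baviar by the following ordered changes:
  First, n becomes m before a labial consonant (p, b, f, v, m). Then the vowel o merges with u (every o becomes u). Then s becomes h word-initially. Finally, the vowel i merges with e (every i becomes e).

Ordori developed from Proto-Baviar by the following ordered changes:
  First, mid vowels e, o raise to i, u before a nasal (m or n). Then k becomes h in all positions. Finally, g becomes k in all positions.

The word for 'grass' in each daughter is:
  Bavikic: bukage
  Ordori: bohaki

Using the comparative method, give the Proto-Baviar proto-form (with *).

*bokagi

Position 3: Bavikic has k, Ordori has h. Bavikic preserves k here (none of its changes turn any other segment into k), so the proto-segment is *k.
Position 2: Bavikic has u, Ordori has o. Ordori preserves o here (none of its changes turn any other segment into o), so the proto-segment is *o.
Verify the candidate proto-form against each daughter:
Bavikic: *bokagi > bukagi > bukage  (by vowel merger, vowel merger)
Ordori: start from *bokagi.
  rule 1: no change — bokagi
  rule 2 (unconditioned shift): bokagi → bohagi
  rule 3 (unconditioned shift): bohagi → bohaki
  ⇒ Ordori bohaki
*bokagi is the unique common source.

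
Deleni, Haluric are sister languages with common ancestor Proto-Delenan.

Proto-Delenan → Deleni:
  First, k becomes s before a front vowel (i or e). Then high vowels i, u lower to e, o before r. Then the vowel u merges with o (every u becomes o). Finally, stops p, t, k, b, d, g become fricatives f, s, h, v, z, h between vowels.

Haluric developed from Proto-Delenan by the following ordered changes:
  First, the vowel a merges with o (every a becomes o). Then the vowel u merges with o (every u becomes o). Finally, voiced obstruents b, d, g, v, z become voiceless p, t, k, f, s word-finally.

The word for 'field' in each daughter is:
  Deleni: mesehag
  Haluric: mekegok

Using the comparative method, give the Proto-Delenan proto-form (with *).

Position 7: Deleni has g, Haluric has k. Deleni preserves g here (none of its changes turn any other segment into g), so the proto-segment is *g.
Position 5: Deleni has h, Haluric has g. Haluric preserves g here (none of its changes turn any other segment into g), so the proto-segment is *g.
Continuing position by position gives *mekegag; check it forward:
Deleni: *mekegag
  mekegag → mesegag   [palatalisation]
  mesegag (rule 2 does not apply)
  mesegag (rule 3 does not apply)
  mesegag → mesehag   [intervocalic lenition]
  giving Deleni mesehag.
Haluric: *mekegag
  mekegag → mekegog   [vowel merger]
  mekegog (rule 2 does not apply)
  mekegog → mekegok   [final devoicing]
  giving Haluric mekegok.
Only *mekegag yields all of Deleni mesehag, Haluric mekegok.

*mekegag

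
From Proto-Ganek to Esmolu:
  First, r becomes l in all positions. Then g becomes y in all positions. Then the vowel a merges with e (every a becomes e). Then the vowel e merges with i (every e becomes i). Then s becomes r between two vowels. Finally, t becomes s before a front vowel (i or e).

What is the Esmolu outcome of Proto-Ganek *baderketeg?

Esmolu: start from *baderketeg.
  rule 1 (unconditioned shift): baderketeg → badelketeg
  rule 2 (unconditioned shift): badelketeg → badelketey
  rule 3 (vowel merger): badelketey → bedelketey
  rule 4 (vowel merger): bedelketey → bidilkitiy
  rule 5: no change — bidilkitiy
  rule 6 (palatalisation): bidilkitiy → bidilkisiy
  ⇒ Esmolu bidilkisiy

bidilkisiy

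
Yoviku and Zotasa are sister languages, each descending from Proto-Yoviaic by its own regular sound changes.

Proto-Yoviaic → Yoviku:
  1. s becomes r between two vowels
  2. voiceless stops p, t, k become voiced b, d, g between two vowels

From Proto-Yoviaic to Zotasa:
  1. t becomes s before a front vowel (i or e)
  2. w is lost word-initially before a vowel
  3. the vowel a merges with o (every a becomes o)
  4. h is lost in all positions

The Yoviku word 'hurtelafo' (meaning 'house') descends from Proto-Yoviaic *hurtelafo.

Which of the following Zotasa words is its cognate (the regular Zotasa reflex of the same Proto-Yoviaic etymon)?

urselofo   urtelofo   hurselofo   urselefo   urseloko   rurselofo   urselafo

urselofo

Zotasa: *hurtelafo
  hurtelafo → hurselafo   [palatalisation]
  hurselafo (rule 2 does not apply)
  hurselafo → hurselofo   [vowel merger]
  hurselofo → urselofo   [h-loss]
  giving Zotasa urselofo.
Only 'urselofo' matches the regular Zotasa development of *hurtelafo.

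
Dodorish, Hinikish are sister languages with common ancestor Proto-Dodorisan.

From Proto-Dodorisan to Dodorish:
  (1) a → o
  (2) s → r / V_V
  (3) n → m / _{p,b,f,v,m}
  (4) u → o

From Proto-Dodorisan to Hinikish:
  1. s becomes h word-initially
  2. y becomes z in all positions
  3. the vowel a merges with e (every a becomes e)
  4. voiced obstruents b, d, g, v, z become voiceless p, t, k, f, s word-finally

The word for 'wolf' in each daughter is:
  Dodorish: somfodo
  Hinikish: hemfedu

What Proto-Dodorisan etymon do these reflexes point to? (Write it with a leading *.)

*samfadu

Position 2: Dodorish has o, Hinikish has e. Taking the neighbouring segments as reconstructed: Dodorish o could go back to *a or *o or *u; Hinikish e could go back to *a or *e — the one source consistent with every daughter is *a.
Position 1: Dodorish has s, Hinikish has h. Dodorish preserves s here (none of its changes turn any other segment into s), so the proto-segment is *s.
Position 5: Dodorish has o, Hinikish has e. Taking the neighbouring segments as reconstructed: Dodorish o could go back to *a or *o or *u; Hinikish e could go back to *a or *e — the one source consistent with every daughter is *a.
Continuing position by position gives *samfadu; check it forward:
Dodorish: start from *samfadu.
  rule 1 (vowel merger): samfadu → somfodu
  rule 2: no change — somfodu
  rule 3: no change — somfodu
  rule 4 (vowel merger): somfodu → somfodo
  ⇒ Dodorish somfodo
Hinikish: start from *samfadu.
  rule 1 (debuccalisation): samfadu → hamfadu
  rule 2: no change — hamfadu
  rule 3 (vowel merger): hamfadu → hemfedu
  rule 4: no change — hemfedu
  ⇒ Hinikish hemfedu
No other proto-form is consistent with every reflex, so the reconstruction is *samfadu.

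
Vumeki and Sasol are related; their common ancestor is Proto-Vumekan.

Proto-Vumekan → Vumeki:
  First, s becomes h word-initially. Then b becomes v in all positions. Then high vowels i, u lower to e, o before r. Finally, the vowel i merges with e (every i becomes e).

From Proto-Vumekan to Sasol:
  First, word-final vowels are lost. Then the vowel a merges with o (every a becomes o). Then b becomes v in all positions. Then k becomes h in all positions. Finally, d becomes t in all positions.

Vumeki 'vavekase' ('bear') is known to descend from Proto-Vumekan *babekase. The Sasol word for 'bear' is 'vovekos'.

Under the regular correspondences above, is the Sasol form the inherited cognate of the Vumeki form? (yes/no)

Derive the expected Sasol reflex of *babekase:
Sasol: start from *babekase.
  rule 1 (apocope): babekase → babekas
  rule 2 (vowel merger): babekas → bobekos
  rule 3 (unconditioned shift): bobekos → vovekos
  rule 4 (unconditioned shift): vovekos → vovehos
  rule 5: no change — vovehos
  ⇒ Sasol vovehos
The regular Sasol reflex would be 'vovehos', but the attested form is 'vovekos'. The correspondence is irregular, so they are not cognates (the Sasol form has a different source).

no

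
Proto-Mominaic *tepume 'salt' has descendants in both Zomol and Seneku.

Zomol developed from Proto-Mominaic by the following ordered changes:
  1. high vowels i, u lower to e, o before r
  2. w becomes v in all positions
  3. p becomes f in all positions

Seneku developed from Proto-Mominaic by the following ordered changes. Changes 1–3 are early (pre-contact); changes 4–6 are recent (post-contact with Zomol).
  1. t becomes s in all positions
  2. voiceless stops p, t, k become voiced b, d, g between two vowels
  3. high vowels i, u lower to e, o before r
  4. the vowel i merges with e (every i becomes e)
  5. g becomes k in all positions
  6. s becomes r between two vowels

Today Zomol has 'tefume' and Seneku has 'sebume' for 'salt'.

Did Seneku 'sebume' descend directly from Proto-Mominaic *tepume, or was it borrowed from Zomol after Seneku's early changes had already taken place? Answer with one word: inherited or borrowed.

If inherited, *tepume would pass through all of Seneku's changes:
Seneku: start from *tepume.
  rule 1 (unconditioned shift): tepume → sepume
  rule 2 (intervocalic voicing): sepume → sebume
  rule 3: no change — sebume
  rule 4: no change — sebume
  rule 5: no change — sebume
  rule 6: no change — sebume
  ⇒ Seneku sebume
If borrowed from Zomol 'tefume' after the early changes, it would undergo only the recent ones:
  rule 4 (vowel merger): no change (tefume)
  rule 5 (unconditioned shift): no change (tefume)
  rule 6 (rhotacism): no change (tefume)
  ⇒ as a loan: tefume
Seneku 'sebume' matches the inherited outcome exactly, so it is an inherited cognate, not a loan.

inherited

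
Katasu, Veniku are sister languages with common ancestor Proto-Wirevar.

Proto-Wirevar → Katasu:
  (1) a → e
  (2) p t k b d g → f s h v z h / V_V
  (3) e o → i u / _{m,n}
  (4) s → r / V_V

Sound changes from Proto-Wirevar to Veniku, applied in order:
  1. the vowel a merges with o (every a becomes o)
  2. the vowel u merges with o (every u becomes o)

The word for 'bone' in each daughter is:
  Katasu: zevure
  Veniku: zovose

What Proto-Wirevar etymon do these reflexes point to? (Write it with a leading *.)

*zavuse

Position 5: Katasu has r, Veniku has s. Veniku preserves s here (none of its changes turn any other segment into s), so the proto-segment is *s.
Position 4: Katasu has u, Veniku has o. Taking the neighbouring segments as reconstructed: Katasu u can only go back to *u; Veniku o could go back to *a or *o or *u — the one source consistent with every daughter is *u.
Position 2: Katasu has e, Veniku has o. Taking the neighbouring segments as reconstructed: Katasu e could go back to *a or *e; Veniku o could go back to *a or *o or *u — the one source consistent with every daughter is *a.
This points to *zavuse. Verify forward in each daughter:
Katasu: start from *zavuse.
  rule 1 (vowel merger): zavuse → zevuse
  rule 2: no change — zevuse
  rule 3: no change — zevuse
  rule 4 (rhotacism): zevuse → zevure
  ⇒ Katasu zevure
Veniku: *zavuse
  zavuse → zovuse   [vowel merger]
  zovuse → zovose   [vowel merger]
  giving Veniku zovose.
*zavuse is the unique common source.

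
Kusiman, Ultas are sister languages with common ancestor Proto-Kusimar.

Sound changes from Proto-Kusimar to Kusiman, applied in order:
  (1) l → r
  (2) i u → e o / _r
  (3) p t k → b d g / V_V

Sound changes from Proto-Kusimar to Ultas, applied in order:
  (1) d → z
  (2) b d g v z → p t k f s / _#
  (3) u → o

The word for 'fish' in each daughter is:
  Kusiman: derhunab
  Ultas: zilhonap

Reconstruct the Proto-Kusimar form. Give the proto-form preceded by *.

*dilhunab

Position 3: Kusiman has r, Ultas has l. Ultas preserves l here (none of its changes turn any other segment into l), so the proto-segment is *l.
Position 2: Kusiman has e, Ultas has i. Ultas preserves i here (none of its changes turn any other segment into i), so the proto-segment is *i.
Position 5: Kusiman has u, Ultas has o. Kusiman preserves u here (none of its changes turn any other segment into u), so the proto-segment is *u.
This points to *dilhunab. Verify forward in each daughter:
Kusiman: *dilhunab
  dilhunab → dirhunab   [unconditioned shift]
  dirhunab → derhunab   [pre-rhotic lowering]
  derhunab (rule 3 does not apply)
  giving Kusiman derhunab.
Ultas: start from *dilhunab.
  rule 1 (unconditioned shift): dilhunab → zilhunab
  rule 2 (final devoicing): zilhunab → zilhunap
  rule 3 (vowel merger): zilhunap → zilhonap
  ⇒ Ultas zilhonap
Only *dilhunab yields all of Kusiman derhunab, Ultas zilhonap.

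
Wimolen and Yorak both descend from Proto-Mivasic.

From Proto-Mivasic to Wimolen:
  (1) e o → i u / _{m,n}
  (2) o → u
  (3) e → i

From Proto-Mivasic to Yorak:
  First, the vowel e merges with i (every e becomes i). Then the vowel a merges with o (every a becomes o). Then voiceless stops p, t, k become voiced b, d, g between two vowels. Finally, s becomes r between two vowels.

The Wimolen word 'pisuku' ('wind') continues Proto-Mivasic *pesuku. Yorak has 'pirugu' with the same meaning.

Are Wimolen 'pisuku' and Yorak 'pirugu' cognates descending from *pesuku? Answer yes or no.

yes

Derive the expected Yorak reflex of *pesuku:
Yorak: *pesuku > pisuku > pisugu > pirugu  (by vowel merger, intervocalic voicing, rhotacism)
Yorak 'pirugu' matches the regular reflex exactly, so the pair is cognate.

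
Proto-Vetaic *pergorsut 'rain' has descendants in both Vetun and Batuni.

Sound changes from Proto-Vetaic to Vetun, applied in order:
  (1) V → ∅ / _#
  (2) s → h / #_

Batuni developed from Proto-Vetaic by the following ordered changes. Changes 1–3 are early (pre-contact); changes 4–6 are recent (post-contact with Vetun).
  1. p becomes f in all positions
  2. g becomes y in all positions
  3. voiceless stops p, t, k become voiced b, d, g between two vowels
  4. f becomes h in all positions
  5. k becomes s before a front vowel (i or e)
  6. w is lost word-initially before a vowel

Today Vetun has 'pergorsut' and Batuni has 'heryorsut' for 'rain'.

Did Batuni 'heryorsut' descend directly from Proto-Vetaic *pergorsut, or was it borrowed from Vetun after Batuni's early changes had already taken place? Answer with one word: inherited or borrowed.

inherited

If inherited, *pergorsut would pass through all of Batuni's changes:
Batuni: start from *pergorsut.
  rule 1 (unconditioned shift): pergorsut → fergorsut
  rule 2 (unconditioned shift): fergorsut → feryorsut
  rule 3: no change — feryorsut
  rule 4 (unconditioned shift): feryorsut → heryorsut
  rule 5: no change — heryorsut
  rule 6: no change — heryorsut
  ⇒ Batuni heryorsut
If borrowed from Vetun 'pergorsut' after the early changes, it would undergo only the recent ones:
  rule 4 (unconditioned shift): no change (pergorsut)
  rule 5 (palatalisation): no change (pergorsut)
  rule 6 (glide loss): no change (pergorsut)
  ⇒ as a loan: pergorsut
Batuni 'heryorsut' matches the inherited outcome exactly, so it is an inherited cognate, not a loan.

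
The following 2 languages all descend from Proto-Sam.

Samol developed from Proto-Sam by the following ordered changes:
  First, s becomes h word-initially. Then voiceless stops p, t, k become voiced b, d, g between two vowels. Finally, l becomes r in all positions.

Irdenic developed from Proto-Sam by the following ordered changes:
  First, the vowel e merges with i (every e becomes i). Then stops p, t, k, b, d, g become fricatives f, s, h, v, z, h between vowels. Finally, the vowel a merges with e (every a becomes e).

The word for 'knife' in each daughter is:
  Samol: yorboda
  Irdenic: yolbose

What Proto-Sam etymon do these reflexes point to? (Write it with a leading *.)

*yolbota

Position 3: Samol has r, Irdenic has l. Irdenic preserves l here (none of its changes turn any other segment into l), so the proto-segment is *l.
Position 7: Samol has a, Irdenic has e. Samol preserves a here (none of its changes turn any other segment into a), so the proto-segment is *a.
Position 6: Samol has d, Irdenic has s. Taking the neighbouring segments as reconstructed: Samol d could go back to *t or *d; Irdenic s could go back to *t or *s — the one source consistent with every daughter is *t.
This points to *yolbota. Verify forward in each daughter:
Samol: *yolbota > yolboda > yorboda  (by intervocalic voicing, unconditioned shift)
Irdenic: *yolbota
  yolbota (rule 1 does not apply)
  yolbota → yolbosa   [intervocalic lenition]
  yolbosa → yolbose   [vowel merger]
  giving Irdenic yolbose.
No other proto-form is consistent with every reflex, so the reconstruction is *yolbota.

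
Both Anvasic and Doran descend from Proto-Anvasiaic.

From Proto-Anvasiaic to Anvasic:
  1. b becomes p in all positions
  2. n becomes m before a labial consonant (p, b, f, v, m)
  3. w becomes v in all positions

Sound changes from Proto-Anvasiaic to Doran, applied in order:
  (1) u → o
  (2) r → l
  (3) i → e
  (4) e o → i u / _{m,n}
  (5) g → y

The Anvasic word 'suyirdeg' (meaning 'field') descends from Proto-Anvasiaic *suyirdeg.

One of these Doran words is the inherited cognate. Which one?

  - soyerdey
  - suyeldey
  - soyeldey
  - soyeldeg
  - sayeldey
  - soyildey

soyeldey

Doran: start from *suyirdeg.
  rule 1 (vowel merger): suyirdeg → soyirdeg
  rule 2 (unconditioned shift): soyirdeg → soyildeg
  rule 3 (vowel merger): soyildeg → soyeldeg
  rule 4: no change — soyeldeg
  rule 5 (unconditioned shift): soyeldeg → soyeldey
  ⇒ Doran soyeldey
Among the options, 'soyeldey' alone shows every Doran change applied in order.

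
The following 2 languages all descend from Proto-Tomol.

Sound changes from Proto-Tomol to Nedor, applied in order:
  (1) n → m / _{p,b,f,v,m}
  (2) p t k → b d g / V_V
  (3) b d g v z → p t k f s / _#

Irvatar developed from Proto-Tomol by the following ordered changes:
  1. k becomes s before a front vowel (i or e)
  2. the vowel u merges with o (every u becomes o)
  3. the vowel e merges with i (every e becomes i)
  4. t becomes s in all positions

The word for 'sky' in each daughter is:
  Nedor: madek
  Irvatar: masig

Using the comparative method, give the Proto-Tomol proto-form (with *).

Position 3: Nedor has d, Irvatar has s. Taking the neighbouring segments as reconstructed: Nedor d could go back to *t or *d; Irvatar s could go back to *t or *k or *s — the one source consistent with every daughter is *t.
Position 5: Nedor has k, Irvatar has g. Irvatar preserves g here (none of its changes turn any other segment into g), so the proto-segment is *g.
Position 4: Nedor has e, Irvatar has i. Nedor preserves e here (none of its changes turn any other segment into e), so the proto-segment is *e.
The remaining positions agree across the daughters. Check the candidate against every language:
Nedor: start from *mateg.
  rule 1: no change — mateg
  rule 2 (intervocalic voicing): mateg → madeg
  rule 3 (final devoicing): madeg → madek
  ⇒ Nedor madek
Irvatar: start from *mateg.
  rule 1: no change — mateg
  rule 2: no change — mateg
  rule 3 (vowel merger): mateg → matig
  rule 4 (unconditioned shift): matig → masig
  ⇒ Irvatar masig
*mateg is the unique common source.

*mateg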